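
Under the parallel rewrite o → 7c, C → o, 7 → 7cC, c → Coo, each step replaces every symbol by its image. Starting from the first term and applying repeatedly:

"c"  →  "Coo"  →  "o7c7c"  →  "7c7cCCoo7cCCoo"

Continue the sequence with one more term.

φ(7c7cCCoo7cCCoo) expands symbol-by-symbol to 7cC Coo 7cC Coo o o 7c 7c 7cC Coo o o 7c 7c; joining the 14 pieces gives the next term.

7cCCoo7cCCoooo7c7c7cCCoooo7c7c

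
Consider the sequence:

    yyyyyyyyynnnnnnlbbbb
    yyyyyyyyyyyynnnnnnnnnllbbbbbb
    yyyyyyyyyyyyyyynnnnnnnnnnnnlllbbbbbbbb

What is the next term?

yyyyyyyyyyyyyyyyyynnnnnnnnnnnnnnnllllbbbbbbbbbb

Term n consists of 3n+3 y's, followed by 3n n's, followed by n-1 l's, followed by 2n b's, where the shown terms are n = 2, 3, 4.
Setting n = 5 gives 18, 15, 4, 10 characters in each block.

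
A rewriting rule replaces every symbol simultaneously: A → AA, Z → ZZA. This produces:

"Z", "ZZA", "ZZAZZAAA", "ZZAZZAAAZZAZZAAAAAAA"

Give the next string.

Rewriting the 20 symbols of ZZAZZAAAZZAZZAAAAAAA one by one yields ZZA ZZA AA ZZA ZZA AA AA AA ZZA ZZA AA ZZA ZZA AA AA AA AA AA AA AA; concatenated:

ZZAZZAAAZZAZZAAAAAAAZZAZZAAAZZAZZAAAAAAAAAAAAAAA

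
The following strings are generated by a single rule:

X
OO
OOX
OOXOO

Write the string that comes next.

Each term (from the third on) is the previous term followed by the one before it: term 3 = OO·X = OOX.
So term 5 is OOXOO·OOX.

OOXOOOOX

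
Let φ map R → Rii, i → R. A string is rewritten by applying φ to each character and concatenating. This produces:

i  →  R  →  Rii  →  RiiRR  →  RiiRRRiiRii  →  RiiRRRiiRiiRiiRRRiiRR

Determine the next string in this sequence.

Rewriting the 21 symbols of RiiRRRiiRiiRiiRRRiiRR one by one yields Rii R R Rii Rii Rii R R Rii R R Rii R R Rii Rii Rii R R Rii Rii; concatenated:

RiiRRRiiRiiRiiRRRiiRRRiiRRRiiRiiRiiRRRiiRii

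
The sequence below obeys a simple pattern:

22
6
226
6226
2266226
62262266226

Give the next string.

226622662262266226

Each term (from the third on) is the two preceding terms concatenated in order: term 3 = 22·6 = 226.
The next term joins 2266226 and 62262266226.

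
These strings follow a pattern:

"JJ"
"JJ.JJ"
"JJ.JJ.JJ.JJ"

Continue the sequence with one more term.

Every step duplicates the string with '.' between the halves.
Doubling JJ.JJ.JJ.JJ with '.' between the halves:

JJ.JJ.JJ.JJ.JJ.JJ.JJ.JJ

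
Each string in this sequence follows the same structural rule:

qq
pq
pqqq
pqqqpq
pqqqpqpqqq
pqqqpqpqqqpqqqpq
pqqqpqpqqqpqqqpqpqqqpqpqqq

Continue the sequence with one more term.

This is a Fibonacci-style word recurrence s(k) = s(k−1)·s(k−2): e.g. pq·qq = pqqq.
So term 8 is pqqqpqpqqqpqqqpqpqqqpqpqqq·pqqqpqpqqqpqqqpq.

pqqqpqpqqqpqqqpqpqqqpqpqqqpqqqpqpqqqpqqqpq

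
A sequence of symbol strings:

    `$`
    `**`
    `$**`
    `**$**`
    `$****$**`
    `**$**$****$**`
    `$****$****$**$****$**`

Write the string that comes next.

**$**$****$**$****$****$**$****$**

From term 3 onward, concatenate the second-to-last term with the last: $·** = $**, **·$** = **$**, …
The next term joins **$**$****$** and $****$****$**$****$**.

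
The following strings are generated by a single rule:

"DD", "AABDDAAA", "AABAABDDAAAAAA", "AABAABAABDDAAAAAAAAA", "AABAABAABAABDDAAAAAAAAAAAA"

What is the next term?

Every step adds AAB to the front and AAA to the end of the previous string.
Applying this once more to AABAABAABAABDDAAAAAAAAAAAA:

AABAABAABAABAABDDAAAAAAAAAAAAAAA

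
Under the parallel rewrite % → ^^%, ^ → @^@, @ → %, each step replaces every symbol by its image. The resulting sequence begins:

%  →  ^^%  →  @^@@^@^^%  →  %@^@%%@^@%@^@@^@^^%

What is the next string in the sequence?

Applying the rule to each of the 19 symbols of %@^@%%@^@%@^@@^@^^% gives the pieces ^^% % @^@ % ^^% ^^% % @^@ % ^^% % @^@ % % @^@ % @^@ @^@ ^^%, which concatenate to the answer.

^^%%@^@%^^%^^%%@^@%^^%%@^@%%@^@%@^@@^@^^%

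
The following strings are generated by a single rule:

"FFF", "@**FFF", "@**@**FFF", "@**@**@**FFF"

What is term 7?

Each term is the previous one with @** prepended.
From @**@**@**FFF, 3 further steps: @**@**@**FFF → @**@**@**@**FFF → @**@**@**@**@**FFF → (answer).

@**@**@**@**@**@**FFF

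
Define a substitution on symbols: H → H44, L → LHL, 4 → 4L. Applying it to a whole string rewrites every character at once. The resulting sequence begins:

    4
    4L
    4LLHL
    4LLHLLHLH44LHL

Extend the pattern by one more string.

Replace each of the 14 characters of 4LLHLLHLH44LHL in place — 4L LHL LHL H44 LHL LHL H44 LHL H44 4L 4L LHL H44 LHL — and concatenate.

4LLHLLHLH44LHLLHLH44LHLH444L4LLHLH44LHL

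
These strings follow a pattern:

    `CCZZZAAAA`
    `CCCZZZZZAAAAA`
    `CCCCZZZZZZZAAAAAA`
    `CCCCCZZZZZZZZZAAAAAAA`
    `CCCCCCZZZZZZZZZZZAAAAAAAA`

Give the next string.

CCCCCCCZZZZZZZZZZZZZAAAAAAAAA

The n-th term is n C's then 2n-1 Z's then n+2 A's, where the shown terms are n = 2, 3, 4, 5, 6.
Setting n = 7 gives 7, 13, 9 characters in each block.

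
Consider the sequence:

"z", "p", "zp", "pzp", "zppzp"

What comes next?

From term 3 onward, concatenate the second-to-last term with the last: z·p = zp, p·zp = pzp, …
The next term joins pzp and zppzp.

pzpzppzp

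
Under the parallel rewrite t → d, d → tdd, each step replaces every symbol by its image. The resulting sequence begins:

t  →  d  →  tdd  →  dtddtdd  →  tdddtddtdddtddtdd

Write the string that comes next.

φ(tdddtddtdddtddtdd) expands symbol-by-symbol to d tdd tdd tdd d tdd tdd d tdd tdd tdd d tdd tdd d tdd tdd; joining the 17 pieces gives the next term.

dtddtddtdddtddtdddtddtddtdddtddtdddtddtdd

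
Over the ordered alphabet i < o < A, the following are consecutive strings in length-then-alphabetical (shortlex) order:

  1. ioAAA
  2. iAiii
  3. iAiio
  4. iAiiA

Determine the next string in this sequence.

The successor of iAiiA increments the rightmost position that isn't already A and resets every position after it to i.

iAioi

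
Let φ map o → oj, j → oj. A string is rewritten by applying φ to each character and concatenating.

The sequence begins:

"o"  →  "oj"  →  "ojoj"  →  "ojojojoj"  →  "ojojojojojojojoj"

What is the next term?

Applying the rule to each of the 16 symbols of ojojojojojojojoj gives the pieces oj oj oj oj oj oj oj oj oj oj oj oj oj oj oj oj, which concatenate to the answer.

ojojojojojojojojojojojojojojojoj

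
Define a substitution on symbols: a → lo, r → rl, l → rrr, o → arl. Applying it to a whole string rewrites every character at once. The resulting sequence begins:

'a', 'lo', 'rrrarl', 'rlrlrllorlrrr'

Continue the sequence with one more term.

φ(rlrlrllorlrrr) expands symbol-by-symbol to rl rrr rl rrr rl rrr rrr arl rl rrr rl rl rl; joining the 13 pieces gives the next term.

rlrrrrlrrrrlrrrrrrarlrlrrrrlrlrl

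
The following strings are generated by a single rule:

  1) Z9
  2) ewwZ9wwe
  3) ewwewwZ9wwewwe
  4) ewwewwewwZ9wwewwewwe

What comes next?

ewwewwewwewwZ9wwewwewwewwe

Each term wraps the previous one in eww on the left and wwe on the right.
So the next term is eww·ewwewwewwZ9wwewwewwe·wwe.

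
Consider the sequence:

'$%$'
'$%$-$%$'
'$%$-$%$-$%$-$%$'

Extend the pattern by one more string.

$%$-$%$-$%$-$%$-$%$-$%$-$%$-$%$

Each string is two copies of the previous one joined by '-'.
One more doubling of $%$-$%$-$%$-$%$ gives the answer.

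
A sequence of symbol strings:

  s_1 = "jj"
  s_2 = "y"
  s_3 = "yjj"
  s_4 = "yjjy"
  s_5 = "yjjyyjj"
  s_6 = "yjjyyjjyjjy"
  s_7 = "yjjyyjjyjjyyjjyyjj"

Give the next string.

Each term (from the third on) is the previous term followed by the one before it: term 3 = y·jj = yjj.
Continuing: yjjyyjjyjjyyjjyyjj · yjjyyjjyjjy gives term 8.

yjjyyjjyjjyyjjyyjjyjjyyjjyjjy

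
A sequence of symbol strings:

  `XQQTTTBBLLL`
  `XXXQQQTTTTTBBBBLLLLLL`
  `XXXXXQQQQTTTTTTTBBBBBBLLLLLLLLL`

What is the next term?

Each string has the form X^{2n-1} Q^{n+1} T^{2n+1} B^{2n} L^{3n} (n = 1, 2, …).
Setting n = 4 gives 7, 5, 9, 8, 12 characters in each block.

XXXXXXXQQQQQTTTTTTTTTBBBBBBBBLLLLLLLLLLLL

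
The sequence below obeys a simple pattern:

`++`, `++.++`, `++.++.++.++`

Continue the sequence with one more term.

s(k+1) = s(k)·.·s(k) — each term doubles the last with '.' between the halves.
So the next term is two copies of ++.++.++.++ with '.' between the halves.

++.++.++.++.++.++.++.++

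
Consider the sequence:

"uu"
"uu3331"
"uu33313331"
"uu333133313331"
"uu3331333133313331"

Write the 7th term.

uu333133313331333133313331

The strings grow by a fixed suffix 3331 each time.
From uu3331333133313331, 2 further steps: uu3331333133313331 → uu33313331333133313331 → (answer).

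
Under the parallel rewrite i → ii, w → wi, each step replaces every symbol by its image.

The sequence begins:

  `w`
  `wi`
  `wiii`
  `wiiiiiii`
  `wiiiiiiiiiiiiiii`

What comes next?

Applying the rule to each of the 16 symbols of wiiiiiiiiiiiiiii gives the pieces wi ii ii ii ii ii ii ii ii ii ii ii ii ii ii ii, which concatenate to the answer.

wiiiiiiiiiiiiiiiiiiiiiiiiiiiiiii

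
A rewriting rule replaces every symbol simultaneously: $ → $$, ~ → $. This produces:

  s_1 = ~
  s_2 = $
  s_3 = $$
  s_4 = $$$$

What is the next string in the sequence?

$$$$$$$$

Expanding $$$$: $→$$, $→$$, $→$$, $→$$. Concatenated: $$ $$ $$ $$.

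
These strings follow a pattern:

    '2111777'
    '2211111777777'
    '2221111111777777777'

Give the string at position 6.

Term n consists of n 2's, followed by 2n+1 1's, followed by 3n 7's (n = 1, 2, …).
For term 6, n = 6, so the run lengths are 6, 13, 18.

2222221111111111111777777777777777777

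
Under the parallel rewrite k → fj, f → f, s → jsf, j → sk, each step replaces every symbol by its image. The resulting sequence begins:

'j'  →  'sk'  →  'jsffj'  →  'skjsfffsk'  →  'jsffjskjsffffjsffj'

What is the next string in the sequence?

skjsfffskjsffjskjsfffffskjsfffsk

φ(jsffjskjsffffjsffj) expands symbol-by-symbol to sk jsf f f sk jsf fj sk jsf f f f f sk jsf f f sk; joining the 18 pieces gives the next term.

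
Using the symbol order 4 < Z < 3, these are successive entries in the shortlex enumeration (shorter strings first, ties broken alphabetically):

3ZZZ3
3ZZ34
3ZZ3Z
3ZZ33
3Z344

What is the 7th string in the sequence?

Continuing the enumeration 2 steps past 3Z344: 3Z344 → 3Z34Z → (answer).

3Z343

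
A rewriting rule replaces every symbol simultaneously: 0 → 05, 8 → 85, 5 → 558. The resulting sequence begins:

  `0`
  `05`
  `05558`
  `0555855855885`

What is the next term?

Rewriting the 13 symbols of 0555855855885 one by one yields 05 558 558 558 85 558 558 85 558 558 85 85 558; concatenated:

0555855855885558558855585588585558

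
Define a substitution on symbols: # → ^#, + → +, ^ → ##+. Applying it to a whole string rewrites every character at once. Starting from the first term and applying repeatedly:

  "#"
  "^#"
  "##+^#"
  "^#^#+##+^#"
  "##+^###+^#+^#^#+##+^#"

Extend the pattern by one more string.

^#^#+##+^#^#^#+##+^#+##+^###+^#+^#^#+##+^#

Replace each of the 21 characters of ##+^###+^#+^#^#+##+^# in place — ^# ^# + ##+ ^# ^# ^# + ##+ ^# + ##+ ^# ##+ ^# + ^# ^# + ##+ ^# — and concatenate.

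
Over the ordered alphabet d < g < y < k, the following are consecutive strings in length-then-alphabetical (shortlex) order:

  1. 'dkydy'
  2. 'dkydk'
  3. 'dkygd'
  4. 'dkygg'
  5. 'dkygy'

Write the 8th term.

Advancing 3 positions from dkygy through dkygy → dkygk → dkyyd reaches term 8.

dkyyg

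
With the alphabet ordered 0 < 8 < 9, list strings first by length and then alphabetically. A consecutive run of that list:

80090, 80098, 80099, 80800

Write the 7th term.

80880

Advancing 3 positions from 80800 through 80800 → 80808 → 80809 reaches term 7.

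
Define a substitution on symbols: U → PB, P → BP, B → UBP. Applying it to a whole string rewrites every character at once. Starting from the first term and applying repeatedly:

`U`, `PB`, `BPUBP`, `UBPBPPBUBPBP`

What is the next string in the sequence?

Apply φ to UBPBPPBUBPBP symbol by symbol: U→PB, B→UBP, P→BP, B→UBP, P→BP, P→BP, B→UBP, U→PB, B→UBP, P→BP, B→UBP, P→BP; joined: PB UBP BP UBP BP BP UBP PB UBP BP UBP BP.

PBUBPBPUBPBPBPUBPPBUBPBPUBPBP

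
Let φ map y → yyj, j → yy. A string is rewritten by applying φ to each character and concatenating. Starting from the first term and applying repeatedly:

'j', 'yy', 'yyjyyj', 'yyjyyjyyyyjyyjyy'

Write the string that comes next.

Applying the rule to each of the 16 symbols of yyjyyjyyyyjyyjyy gives the pieces yyj yyj yy yyj yyj yy yyj yyj yyj yyj yy yyj yyj yy yyj yyj, which concatenate to the answer.

yyjyyjyyyyjyyjyyyyjyyjyyjyyjyyyyjyyjyyyyjyyj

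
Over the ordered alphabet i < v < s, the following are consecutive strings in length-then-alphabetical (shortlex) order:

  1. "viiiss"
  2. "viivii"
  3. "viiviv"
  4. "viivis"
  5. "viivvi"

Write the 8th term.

viivsi

Stepping forward 3 times from viivvi: viivvi → viivvv → viivvs, then the target.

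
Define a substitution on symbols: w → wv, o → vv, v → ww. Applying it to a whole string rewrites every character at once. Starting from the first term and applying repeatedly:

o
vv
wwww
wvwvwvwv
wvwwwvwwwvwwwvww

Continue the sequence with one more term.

Rewriting the 16 symbols of wvwwwvwwwvwwwvww one by one yields wv ww wv wv wv ww wv wv wv ww wv wv wv ww wv wv; concatenated:

wvwwwvwvwvwwwvwvwvwwwvwvwvwwwvwv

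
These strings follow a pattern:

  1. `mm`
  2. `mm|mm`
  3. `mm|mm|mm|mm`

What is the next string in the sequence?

Each string is two copies of the previous one joined by '|'.
Doubling mm|mm|mm|mm with '|' between the halves:

mm|mm|mm|mm|mm|mm|mm|mm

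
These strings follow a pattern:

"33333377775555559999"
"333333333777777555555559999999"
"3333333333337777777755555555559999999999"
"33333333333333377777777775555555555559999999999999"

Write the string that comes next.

Each string has the form 3^{3n} 7^{2n} 5^{2n+2} 9^{3n-2}, where the shown terms are n = 2, 3, 4, 5.
For the next term, n = 6, so the run lengths are 18, 12, 14, 16.

333333333333333333777777777777555555555555559999999999999999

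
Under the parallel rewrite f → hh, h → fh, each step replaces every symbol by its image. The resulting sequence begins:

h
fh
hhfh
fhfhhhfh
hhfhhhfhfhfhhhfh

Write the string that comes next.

Rewriting the 16 symbols of hhfhhhfhfhfhhhfh one by one yields fh fh hh fh fh fh hh fh hh fh hh fh fh fh hh fh; concatenated:

fhfhhhfhfhfhhhfhhhfhhhfhfhfhhhfh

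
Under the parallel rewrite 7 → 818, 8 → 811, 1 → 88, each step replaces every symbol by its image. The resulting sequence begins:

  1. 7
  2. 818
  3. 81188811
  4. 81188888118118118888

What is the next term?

Applying the rule to each of the 20 symbols of 81188888118118118888 gives the pieces 811 88 88 811 811 811 811 811 88 88 811 88 88 811 88 88 811 811 811 811, which concatenate to the answer.

8118888811811811811811888881188888118888811811811811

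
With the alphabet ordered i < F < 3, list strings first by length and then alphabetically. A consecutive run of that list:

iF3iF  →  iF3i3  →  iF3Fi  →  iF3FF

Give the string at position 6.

Stepping forward 2 times from iF3FF: iF3FF → iF3F3, then the target.

iF33i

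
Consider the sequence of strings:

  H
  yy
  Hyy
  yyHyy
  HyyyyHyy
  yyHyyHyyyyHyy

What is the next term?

From term 3 onward, concatenate the second-to-last term with the last: H·yy = Hyy, yy·Hyy = yyHyy, …
Continuing: HyyyyHyy · yyHyyHyyyyHyy gives term 7.

HyyyyHyyyyHyyHyyyyHyy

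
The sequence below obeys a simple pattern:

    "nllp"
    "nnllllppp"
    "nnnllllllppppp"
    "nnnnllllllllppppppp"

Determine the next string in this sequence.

nnnnnllllllllllppppppppp

Term n consists of n n's, followed by 2n l's, followed by 2n-1 p's (n = 1, 2, …).
Setting n = 5 gives 5, 10, 9 characters in each block.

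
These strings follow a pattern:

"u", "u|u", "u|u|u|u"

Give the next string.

u|u|u|u|u|u|u|u

Each string is two copies of the previous one joined by '|'.
So the next term is two copies of u|u|u|u with '|' between the halves.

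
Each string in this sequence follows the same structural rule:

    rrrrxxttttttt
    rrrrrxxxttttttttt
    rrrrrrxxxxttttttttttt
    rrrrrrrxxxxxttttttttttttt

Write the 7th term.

rrrrrrrrrrxxxxxxxxttttttttttttttttttt

The n-th term is n+1 r's then n-1 x's then 2n+1 t's, where the shown terms are n = 3, 4, 5, 6.
Setting n = 9 gives 10, 8, 19 characters in each block.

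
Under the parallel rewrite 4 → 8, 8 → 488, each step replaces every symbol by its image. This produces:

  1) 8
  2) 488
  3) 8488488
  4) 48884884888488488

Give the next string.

Replace each of the 17 characters of 48884884888488488 in place — 8 488 488 488 8 488 488 8 488 488 488 8 488 488 8 488 488 — and concatenate.

84884884888488488848848848884884888488488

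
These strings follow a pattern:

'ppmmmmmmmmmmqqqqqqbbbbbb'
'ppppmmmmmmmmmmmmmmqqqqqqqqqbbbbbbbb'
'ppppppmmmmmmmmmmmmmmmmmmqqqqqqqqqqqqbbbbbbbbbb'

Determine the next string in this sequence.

ppppppppmmmmmmmmmmmmmmmmmmmmmmqqqqqqqqqqqqqqqbbbbbbbbbbbb

The n-th term is 2n-2 p's then 4n+2 m's then 3n q's then 2n+2 b's, where the shown terms are n = 2, 3, 4.
For the next term, n = 5, so the run lengths are 8, 22, 15, 12.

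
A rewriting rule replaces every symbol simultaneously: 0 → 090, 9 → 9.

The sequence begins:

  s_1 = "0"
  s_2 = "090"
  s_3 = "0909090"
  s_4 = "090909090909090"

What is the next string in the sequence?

0909090909090909090909090909090

Applying the rule to each of the 15 symbols of 090909090909090 gives the pieces 090 9 090 9 090 9 090 9 090 9 090 9 090 9 090, which concatenate to the answer.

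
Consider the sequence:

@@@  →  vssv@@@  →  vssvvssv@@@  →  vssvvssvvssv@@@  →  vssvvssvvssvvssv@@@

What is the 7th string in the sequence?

vssvvssvvssvvssvvssvvssv@@@

Each term is the previous one with vssv prepended.
From vssvvssvvssvvssv@@@, 2 further steps: vssvvssvvssvvssv@@@ → vssvvssvvssvvssvvssv@@@ → (answer).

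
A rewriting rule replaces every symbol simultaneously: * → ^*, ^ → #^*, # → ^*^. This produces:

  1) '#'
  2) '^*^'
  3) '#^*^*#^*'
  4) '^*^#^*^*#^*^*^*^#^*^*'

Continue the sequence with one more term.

Applying the rule to each of the 21 symbols of ^*^#^*^*#^*^*^*^#^*^* gives the pieces #^* ^* #^* ^*^ #^* ^* #^* ^* ^*^ #^* ^* #^* ^* #^* ^* #^* ^*^ #^* ^* #^* ^*, which concatenate to the answer.

#^*^*#^*^*^#^*^*#^*^*^*^#^*^*#^*^*#^*^*#^*^*^#^*^*#^*^*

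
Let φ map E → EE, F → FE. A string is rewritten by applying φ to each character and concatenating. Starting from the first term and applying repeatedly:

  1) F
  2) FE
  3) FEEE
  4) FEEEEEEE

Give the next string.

FEEEEEEEEEEEEEEE

Expanding FEEEEEEE: F→FE, E→EE, E→EE, E→EE, E→EE, E→EE, E→EE, E→EE. Concatenated: FE EE EE EE EE EE EE EE.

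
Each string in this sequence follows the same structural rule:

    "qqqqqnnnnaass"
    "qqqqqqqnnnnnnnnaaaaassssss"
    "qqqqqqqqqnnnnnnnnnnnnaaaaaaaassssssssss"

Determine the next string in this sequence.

qqqqqqqqqqqnnnnnnnnnnnnnnnnaaaaaaaaaaassssssssssssss

Term n consists of 2n+3 q's, followed by 4n n's, followed by 3n-1 a's, followed by 4n-2 s's (n = 1, 2, …).
For the next term, n = 4, so the run lengths are 11, 16, 11, 14.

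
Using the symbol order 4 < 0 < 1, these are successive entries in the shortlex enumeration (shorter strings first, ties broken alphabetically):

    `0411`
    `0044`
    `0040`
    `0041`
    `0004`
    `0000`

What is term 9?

0010

Stepping forward 3 times from 0000: 0000 → 0001 → 0014, then the target.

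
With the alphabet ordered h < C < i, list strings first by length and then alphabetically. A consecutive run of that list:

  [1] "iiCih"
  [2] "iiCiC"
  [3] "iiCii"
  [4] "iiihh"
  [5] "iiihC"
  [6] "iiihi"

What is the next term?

iiiCh

The successor of iiihi increments the rightmost position that isn't already i and resets every position after it to h.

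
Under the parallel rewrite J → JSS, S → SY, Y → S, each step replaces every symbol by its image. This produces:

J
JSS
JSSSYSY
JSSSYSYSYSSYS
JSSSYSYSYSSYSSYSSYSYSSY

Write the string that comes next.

Rewriting the 23 symbols of JSSSYSYSYSSYSSYSSYSYSSY one by one yields JSS SY SY SY S SY S SY S SY SY S SY SY S SY SY S SY S SY SY S; concatenated:

JSSSYSYSYSSYSSYSSYSYSSYSYSSYSYSSYSSYSYS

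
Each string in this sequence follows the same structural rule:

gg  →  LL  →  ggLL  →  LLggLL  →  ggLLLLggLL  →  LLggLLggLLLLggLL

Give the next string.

ggLLLLggLLLLggLLggLLLLggLL

From term 3 onward, concatenate the second-to-last term with the last: gg·LL = ggLL, LL·ggLL = LLggLL, …
So term 7 is ggLLLLggLL·LLggLLggLLLLggLL.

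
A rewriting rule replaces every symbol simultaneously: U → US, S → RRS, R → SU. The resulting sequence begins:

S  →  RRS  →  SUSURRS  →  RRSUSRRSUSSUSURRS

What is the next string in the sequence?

SUSURRSUSRRSSUSURRSUSRRSRRSUSRRSUSSUSURRS

Replace each of the 17 characters of RRSUSRRSUSSUSURRS in place — SU SU RRS US RRS SU SU RRS US RRS RRS US RRS US SU SU RRS — and concatenate.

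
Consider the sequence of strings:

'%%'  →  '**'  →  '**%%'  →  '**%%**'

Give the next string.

**%%****%%

Each term (from the third on) is the previous term followed by the one before it: term 3 = **·%% = **%%.
So term 5 is **%%**·**%%.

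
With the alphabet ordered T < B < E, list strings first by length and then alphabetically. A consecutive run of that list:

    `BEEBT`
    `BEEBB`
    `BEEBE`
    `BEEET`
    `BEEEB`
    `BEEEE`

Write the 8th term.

ETTTB

Advancing 2 positions from BEEEE through BEEEE → ETTTT reaches term 8.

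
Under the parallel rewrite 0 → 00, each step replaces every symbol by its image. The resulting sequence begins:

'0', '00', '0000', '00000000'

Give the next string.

0000000000000000

Rewriting each symbol of 00000000: 0→00, 0→00, 0→00, 0→00, 0→00, 0→00, 0→00, 0→00, which concatenates to 00 00 00 00 00 00 00 00.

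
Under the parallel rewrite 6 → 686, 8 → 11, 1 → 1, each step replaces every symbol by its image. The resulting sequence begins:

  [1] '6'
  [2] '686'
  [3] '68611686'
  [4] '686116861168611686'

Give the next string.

68611686116861168611686116861168611686

Applying the rule to each of the 18 symbols of 686116861168611686 gives the pieces 686 11 686 1 1 686 11 686 1 1 686 11 686 1 1 686 11 686, which concatenate to the answer.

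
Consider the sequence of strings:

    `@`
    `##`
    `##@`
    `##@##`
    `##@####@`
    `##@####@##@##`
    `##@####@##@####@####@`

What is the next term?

##@####@##@####@####@##@####@##@##

Each term (from the third on) is the previous term followed by the one before it: term 3 = ##·@ = ##@.
The next term joins ##@####@##@####@####@ and ##@####@##@##.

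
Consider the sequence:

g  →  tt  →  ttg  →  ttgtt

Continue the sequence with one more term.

This is a Fibonacci-style word recurrence s(k) = s(k−1)·s(k−2): e.g. tt·g = ttg.
So term 5 is ttgtt·ttg.

ttgttttg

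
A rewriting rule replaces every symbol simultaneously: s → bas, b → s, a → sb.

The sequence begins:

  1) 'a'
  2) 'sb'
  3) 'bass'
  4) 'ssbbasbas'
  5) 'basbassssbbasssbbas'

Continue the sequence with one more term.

Rewriting the 19 symbols of basbassssbbasssbbas one by one yields s sb bas s sb bas bas bas bas s s sb bas bas bas s s sb bas; concatenated:

ssbbasssbbasbasbasbassssbbasbasbassssbbas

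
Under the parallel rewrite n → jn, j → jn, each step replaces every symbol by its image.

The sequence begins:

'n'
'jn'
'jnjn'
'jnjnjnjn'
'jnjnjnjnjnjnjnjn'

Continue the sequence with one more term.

Rewriting the 16 symbols of jnjnjnjnjnjnjnjn one by one yields jn jn jn jn jn jn jn jn jn jn jn jn jn jn jn jn; concatenated:

jnjnjnjnjnjnjnjnjnjnjnjnjnjnjnjn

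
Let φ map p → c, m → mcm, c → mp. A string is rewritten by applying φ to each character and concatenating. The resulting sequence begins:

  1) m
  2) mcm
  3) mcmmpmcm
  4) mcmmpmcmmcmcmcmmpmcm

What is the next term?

φ(mcmmpmcmmcmcmcmmpmcm) expands symbol-by-symbol to mcm mp mcm mcm c mcm mp mcm mcm mp mcm mp mcm mp mcm mcm c mcm mp mcm; joining the 20 pieces gives the next term.

mcmmpmcmmcmcmcmmpmcmmcmmpmcmmpmcmmpmcmmcmcmcmmpmcm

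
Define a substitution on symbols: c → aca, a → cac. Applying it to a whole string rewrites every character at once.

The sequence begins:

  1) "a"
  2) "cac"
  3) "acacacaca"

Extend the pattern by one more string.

cacacacacacacacacacacacacac

Rewriting each symbol of acacacaca: a→cac, c→aca, a→cac, c→aca, a→cac, c→aca, a→cac, c→aca, a→cac, which concatenates to cac aca cac aca cac aca cac aca cac.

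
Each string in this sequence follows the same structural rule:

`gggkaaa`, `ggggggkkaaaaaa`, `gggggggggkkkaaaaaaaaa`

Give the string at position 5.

gggggggggggggggkkkkkaaaaaaaaaaaaaaa

Term n consists of 3n g's, followed by n k's, followed by 3n a's (n = 1, 2, …).
Setting n = 5 gives 15, 5, 15 characters in each block.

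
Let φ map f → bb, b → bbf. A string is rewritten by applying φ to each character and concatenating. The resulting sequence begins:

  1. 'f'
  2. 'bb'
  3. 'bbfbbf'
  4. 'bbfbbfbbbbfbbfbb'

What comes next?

φ(bbfbbfbbbbfbbfbb) expands symbol-by-symbol to bbf bbf bb bbf bbf bb bbf bbf bbf bbf bb bbf bbf bb bbf bbf; joining the 16 pieces gives the next term.

bbfbbfbbbbfbbfbbbbfbbfbbfbbfbbbbfbbfbbbbfbbf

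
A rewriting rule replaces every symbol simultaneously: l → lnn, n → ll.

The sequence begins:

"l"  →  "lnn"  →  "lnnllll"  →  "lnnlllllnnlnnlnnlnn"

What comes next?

lnnlllllnnlnnlnnlnnlnnlllllnnlllllnnlllllnnllll

Replace each of the 19 characters of lnnlllllnnlnnlnnlnn in place — lnn ll ll lnn lnn lnn lnn lnn ll ll lnn ll ll lnn ll ll lnn ll ll — and concatenate.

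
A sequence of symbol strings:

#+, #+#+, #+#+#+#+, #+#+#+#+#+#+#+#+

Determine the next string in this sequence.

Each string is two copies of the previous one concatenated.
One more doubling of #+#+#+#+#+#+#+#+ gives the answer.

#+#+#+#+#+#+#+#+#+#+#+#+#+#+#+#+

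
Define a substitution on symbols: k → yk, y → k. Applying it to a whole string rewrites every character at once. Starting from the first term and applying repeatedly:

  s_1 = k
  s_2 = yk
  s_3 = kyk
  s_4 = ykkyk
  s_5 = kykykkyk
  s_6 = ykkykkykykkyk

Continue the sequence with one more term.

Replace each of the 13 characters of ykkykkykykkyk in place — k yk yk k yk yk k yk k yk yk k yk — and concatenate.

kykykkykykkykkykykkyk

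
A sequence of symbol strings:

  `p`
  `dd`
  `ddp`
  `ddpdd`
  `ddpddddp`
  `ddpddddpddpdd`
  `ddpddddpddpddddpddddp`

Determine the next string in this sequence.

This is a Fibonacci-style word recurrence s(k) = s(k−1)·s(k−2): e.g. dd·p = ddp.
Continuing: ddpddddpddpddddpddddp · ddpddddpddpdd gives term 8.

ddpddddpddpddddpddddpddpddddpddpdd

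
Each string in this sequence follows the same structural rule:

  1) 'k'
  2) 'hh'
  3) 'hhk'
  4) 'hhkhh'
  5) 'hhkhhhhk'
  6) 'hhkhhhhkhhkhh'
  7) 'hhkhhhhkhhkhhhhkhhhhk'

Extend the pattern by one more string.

hhkhhhhkhhkhhhhkhhhhkhhkhhhhkhhkhh

From term 3 onward, concatenate the last term with the second-to-last: hh·k = hhk, hhk·hh = hhkhh, …
The next term joins hhkhhhhkhhkhhhhkhhhhk and hhkhhhhkhhkhh.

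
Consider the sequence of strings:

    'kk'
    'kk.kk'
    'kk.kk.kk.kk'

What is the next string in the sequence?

Every step duplicates the string with '.' between the halves.
Doubling kk.kk.kk.kk with '.' between the halves:

kk.kk.kk.kk.kk.kk.kk.kk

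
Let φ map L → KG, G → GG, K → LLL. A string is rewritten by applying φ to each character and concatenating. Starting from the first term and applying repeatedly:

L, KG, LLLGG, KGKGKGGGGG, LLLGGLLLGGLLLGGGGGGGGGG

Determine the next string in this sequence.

Rewriting the 23 symbols of LLLGGLLLGGLLLGGGGGGGGGG one by one yields KG KG KG GG GG KG KG KG GG GG KG KG KG GG GG GG GG GG GG GG GG GG GG; concatenated:

KGKGKGGGGGKGKGKGGGGGKGKGKGGGGGGGGGGGGGGGGGGGGG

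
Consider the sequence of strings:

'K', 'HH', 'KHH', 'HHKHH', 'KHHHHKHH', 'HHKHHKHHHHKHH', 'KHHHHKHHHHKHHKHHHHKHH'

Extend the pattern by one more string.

This is a Fibonacci-style word recurrence s(k) = s(k−2)·s(k−1): e.g. K·HH = KHH.
The next term joins HHKHHKHHHHKHH and KHHHHKHHHHKHHKHHHHKHH.

HHKHHKHHHHKHHKHHHHKHHHHKHHKHHHHKHH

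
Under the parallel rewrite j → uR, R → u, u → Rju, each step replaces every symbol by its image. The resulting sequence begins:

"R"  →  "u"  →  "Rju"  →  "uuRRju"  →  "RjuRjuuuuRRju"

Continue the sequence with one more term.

Rewriting the 13 symbols of RjuRjuuuuRRju one by one yields u uR Rju u uR Rju Rju Rju Rju u u uR Rju; concatenated:

uuRRjuuuRRjuRjuRjuRjuuuuRRju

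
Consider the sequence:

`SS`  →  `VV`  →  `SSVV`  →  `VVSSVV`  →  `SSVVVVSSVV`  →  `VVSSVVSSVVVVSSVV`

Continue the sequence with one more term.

SSVVVVSSVVVVSSVVSSVVVVSSVV

This is a Fibonacci-style word recurrence s(k) = s(k−2)·s(k−1): e.g. SS·VV = SSVV.
The next term joins SSVVVVSSVV and VVSSVVSSVVVVSSVV.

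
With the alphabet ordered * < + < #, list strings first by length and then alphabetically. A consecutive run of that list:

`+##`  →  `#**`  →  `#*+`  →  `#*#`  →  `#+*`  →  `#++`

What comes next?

Find the rightmost character of #++ below #, bump it to the next letter, and reset everything to its right to *.

#+#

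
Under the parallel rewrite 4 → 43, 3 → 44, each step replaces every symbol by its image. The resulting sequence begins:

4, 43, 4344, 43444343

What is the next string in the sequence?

Expanding 43444343: 4→43, 3→44, 4→43, 4→43, 4→43, 3→44, 4→43, 3→44. Concatenated: 43 44 43 43 43 44 43 44.

4344434343444344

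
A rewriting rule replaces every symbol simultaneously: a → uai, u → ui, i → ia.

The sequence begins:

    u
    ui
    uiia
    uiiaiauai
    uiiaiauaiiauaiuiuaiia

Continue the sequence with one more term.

Replace each of the 21 characters of uiiaiauaiiauaiuiuaiia in place — ui ia ia uai ia uai ui uai ia ia uai ui uai ia ui ia ui uai ia ia uai — and concatenate.

uiiaiauaiiauaiuiuaiiaiauaiuiuaiiauiiauiuaiiaiauai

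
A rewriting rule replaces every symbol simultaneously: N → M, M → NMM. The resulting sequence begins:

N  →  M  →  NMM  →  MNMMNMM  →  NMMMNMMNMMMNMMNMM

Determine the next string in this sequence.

Rewriting the 17 symbols of NMMMNMMNMMMNMMNMM one by one yields M NMM NMM NMM M NMM NMM M NMM NMM NMM M NMM NMM M NMM NMM; concatenated:

MNMMNMMNMMMNMMNMMMNMMNMMNMMMNMMNMMMNMMNMM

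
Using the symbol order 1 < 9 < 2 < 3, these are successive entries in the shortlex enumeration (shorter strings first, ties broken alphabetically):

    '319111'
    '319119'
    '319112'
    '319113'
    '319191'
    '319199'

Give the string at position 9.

319121

Stepping forward 3 times from 319199: 319199 → 319192 → 319193, then the target.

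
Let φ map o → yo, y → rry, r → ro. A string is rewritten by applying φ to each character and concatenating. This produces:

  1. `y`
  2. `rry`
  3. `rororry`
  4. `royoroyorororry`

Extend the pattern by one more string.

royorryyoroyorryyoroyoroyorororry

Applying the rule to each of the 15 symbols of royoroyorororry gives the pieces ro yo rry yo ro yo rry yo ro yo ro yo ro ro rry, which concatenate to the answer.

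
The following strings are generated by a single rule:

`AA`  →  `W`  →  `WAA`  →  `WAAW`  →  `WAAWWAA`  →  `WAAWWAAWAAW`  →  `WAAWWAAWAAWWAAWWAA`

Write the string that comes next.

WAAWWAAWAAWWAAWWAAWAAWWAAWAAW

This is a Fibonacci-style word recurrence s(k) = s(k−1)·s(k−2): e.g. W·AA = WAA.
The next term joins WAAWWAAWAAWWAAWWAA and WAAWWAAWAAW.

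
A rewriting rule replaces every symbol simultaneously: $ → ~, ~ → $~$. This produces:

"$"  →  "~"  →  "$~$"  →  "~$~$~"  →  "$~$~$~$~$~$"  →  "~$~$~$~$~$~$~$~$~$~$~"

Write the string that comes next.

$~$~$~$~$~$~$~$~$~$~$~$~$~$~$~$~$~$~$~$~$~$

Replace each of the 21 characters of ~$~$~$~$~$~$~$~$~$~$~ in place — $~$ ~ $~$ ~ $~$ ~ $~$ ~ $~$ ~ $~$ ~ $~$ ~ $~$ ~ $~$ ~ $~$ ~ $~$ — and concatenate.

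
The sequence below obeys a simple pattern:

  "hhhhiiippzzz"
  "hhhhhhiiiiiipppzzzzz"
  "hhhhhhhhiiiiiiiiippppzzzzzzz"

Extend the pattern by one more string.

hhhhhhhhhhiiiiiiiiiiiipppppzzzzzzzzz

Reading off run lengths: h runs 4, 6, 8; i runs 3, 6, 9; p runs 2, 3, 4; z runs 3, 5, 7 — each is linear in n (n = 1, 2, …).
Setting n = 4 gives 10, 12, 5, 9 characters in each block.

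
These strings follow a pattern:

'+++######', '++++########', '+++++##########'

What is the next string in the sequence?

++++++############

Reading off run lengths: + runs 3, 4, 5; # runs 6, 8, 10 — each is linear in n, where the shown terms are n = 3, 4, 5.
At n = 6 the blocks have lengths 6, 12.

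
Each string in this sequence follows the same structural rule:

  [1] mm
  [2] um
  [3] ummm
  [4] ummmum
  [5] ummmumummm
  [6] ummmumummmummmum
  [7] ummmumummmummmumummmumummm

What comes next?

Each term (from the third on) is the previous term followed by the one before it: term 3 = um·mm = ummm.
So term 8 is ummmumummmummmumummmumummm·ummmumummmummmum.

ummmumummmummmumummmumummmummmumummmummmum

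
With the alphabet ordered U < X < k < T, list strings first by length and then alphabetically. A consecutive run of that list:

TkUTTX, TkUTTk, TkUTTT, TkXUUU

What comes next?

TkXUUX

Find the rightmost character of TkXUUU below T, bump it to the next letter, and reset everything to its right to U.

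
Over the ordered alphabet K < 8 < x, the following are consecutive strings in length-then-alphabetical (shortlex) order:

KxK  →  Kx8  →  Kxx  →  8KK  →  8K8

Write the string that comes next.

The successor of 8K8 increments the rightmost position that isn't already x and resets every position after it to K.

8Kx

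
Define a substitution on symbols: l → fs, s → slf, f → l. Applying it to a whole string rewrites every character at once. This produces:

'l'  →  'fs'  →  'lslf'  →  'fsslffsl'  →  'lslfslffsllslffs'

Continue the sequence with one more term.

fsslffslslffsllslffsfsslffsllslf

Replace each of the 16 characters of lslfslffsllslffs in place — fs slf fs l slf fs l l slf fs fs slf fs l l slf — and concatenate.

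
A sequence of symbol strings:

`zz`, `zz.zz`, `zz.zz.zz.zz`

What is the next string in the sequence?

Each string is two copies of the previous one joined by '.'.
One more doubling of zz.zz.zz.zz gives the answer.

zz.zz.zz.zz.zz.zz.zz.zz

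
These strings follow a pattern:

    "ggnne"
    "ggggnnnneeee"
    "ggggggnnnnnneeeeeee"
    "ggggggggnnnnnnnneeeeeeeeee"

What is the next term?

ggggggggggnnnnnnnnnneeeeeeeeeeeee

Reading off run lengths: g runs 2, 4, 6, 8; n runs 2, 4, 6, 8; e runs 1, 4, 7, 10 — each is linear in n (n = 1, 2, …).
For the next term, n = 5, so the run lengths are 10, 10, 13.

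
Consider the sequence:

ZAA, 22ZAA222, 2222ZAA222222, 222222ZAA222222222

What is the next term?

22222222ZAA222222222222

Every step adds 22 to the front and 222 to the end of the previous string.
So the next term is 22·222222ZAA222222222·222.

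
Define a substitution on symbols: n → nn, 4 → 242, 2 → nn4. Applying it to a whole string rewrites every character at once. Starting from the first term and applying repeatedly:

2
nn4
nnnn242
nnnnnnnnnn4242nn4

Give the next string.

nnnnnnnnnnnnnnnnnnnn242nn4242nn4nnnn242

Applying the rule to each of the 17 symbols of nnnnnnnnnn4242nn4 gives the pieces nn nn nn nn nn nn nn nn nn nn 242 nn4 242 nn4 nn nn 242, which concatenate to the answer.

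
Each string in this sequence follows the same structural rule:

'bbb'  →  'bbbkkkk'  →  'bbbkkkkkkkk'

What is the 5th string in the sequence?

bbbkkkkkkkkkkkkkkkk

The strings grow by a fixed suffix kkkk each time.
From bbbkkkkkkkk, 2 further steps: bbbkkkkkkkk → bbbkkkkkkkkkkkk → (answer).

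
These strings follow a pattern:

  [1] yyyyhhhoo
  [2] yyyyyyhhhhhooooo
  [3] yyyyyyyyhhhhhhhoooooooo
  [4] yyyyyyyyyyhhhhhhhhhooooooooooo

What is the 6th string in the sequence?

Each string has the form y^{2n+2} h^{2n+1} o^{3n-1} (n = 1, 2, …).
At n = 6 the blocks have lengths 14, 13, 17.

yyyyyyyyyyyyyyhhhhhhhhhhhhhooooooooooooooooo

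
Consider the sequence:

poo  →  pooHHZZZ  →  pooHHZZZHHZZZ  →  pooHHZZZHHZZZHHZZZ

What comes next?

Every step adds HHZZZ to the end: s(k+1) = s(k)·HHZZZ.
Applying this once more to pooHHZZZHHZZZHHZZZ:

pooHHZZZHHZZZHHZZZHHZZZ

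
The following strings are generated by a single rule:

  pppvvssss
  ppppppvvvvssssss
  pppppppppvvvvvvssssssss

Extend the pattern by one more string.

ppppppppppppvvvvvvvvssssssssss

Each string has the form p^{3n} v^{2n} s^{2n+2} (n = 1, 2, …).
At n = 4 the blocks have lengths 12, 8, 10.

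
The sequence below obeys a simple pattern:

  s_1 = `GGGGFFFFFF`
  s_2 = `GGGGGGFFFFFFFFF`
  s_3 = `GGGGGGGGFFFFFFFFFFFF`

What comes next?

GGGGGGGGGGFFFFFFFFFFFFFFF

The n-th term is 2n G's then 3n F's, where the shown terms are n = 2, 3, 4.
Setting n = 5 gives 10, 15 characters in each block.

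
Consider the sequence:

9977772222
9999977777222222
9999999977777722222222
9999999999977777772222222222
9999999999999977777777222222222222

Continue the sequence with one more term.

9999999999999999977777777722222222222222

Reading off run lengths: 9 runs 2, 5, 8, 11, 14; 7 runs 4, 5, 6, 7, 8; 2 runs 4, 6, 8, 10, 12 — each is linear in n (n = 1, 2, …).
At n = 6 the blocks have lengths 17, 9, 14.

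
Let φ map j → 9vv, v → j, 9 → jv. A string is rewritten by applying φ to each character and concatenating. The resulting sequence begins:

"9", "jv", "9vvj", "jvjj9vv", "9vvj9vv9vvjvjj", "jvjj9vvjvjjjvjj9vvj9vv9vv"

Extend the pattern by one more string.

Rewriting the 25 symbols of jvjj9vvjvjjjvjj9vvj9vv9vv one by one yields 9vv j 9vv 9vv jv j j 9vv j 9vv 9vv 9vv j 9vv 9vv jv j j 9vv jv j j jv j j; concatenated:

9vvj9vv9vvjvjj9vvj9vv9vv9vvj9vv9vvjvjj9vvjvjjjvjj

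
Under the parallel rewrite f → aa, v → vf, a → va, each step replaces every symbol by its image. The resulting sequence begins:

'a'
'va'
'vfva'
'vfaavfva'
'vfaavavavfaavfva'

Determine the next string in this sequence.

Applying the rule to each of the 16 symbols of vfaavavavfaavfva gives the pieces vf aa va va vf va vf va vf aa va va vf aa vf va, which concatenate to the answer.

vfaavavavfvavfvavfaavavavfaavfva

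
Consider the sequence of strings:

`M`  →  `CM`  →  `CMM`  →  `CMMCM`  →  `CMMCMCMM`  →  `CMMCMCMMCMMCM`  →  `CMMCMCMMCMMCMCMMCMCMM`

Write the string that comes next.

CMMCMCMMCMMCMCMMCMCMMCMMCMCMMCMMCM

This is a Fibonacci-style word recurrence s(k) = s(k−1)·s(k−2): e.g. CM·M = CMM.
So term 8 is CMMCMCMMCMMCMCMMCMCMM·CMMCMCMMCMMCM.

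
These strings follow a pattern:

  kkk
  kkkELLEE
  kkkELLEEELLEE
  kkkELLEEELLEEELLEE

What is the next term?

Every step adds ELLEE to the end: s(k+1) = s(k)·ELLEE.
Applying this once more to kkkELLEEELLEEELLEE:

kkkELLEEELLEEELLEEELLEE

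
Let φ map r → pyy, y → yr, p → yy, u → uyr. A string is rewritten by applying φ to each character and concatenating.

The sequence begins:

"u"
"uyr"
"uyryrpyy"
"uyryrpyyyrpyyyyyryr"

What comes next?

Rewriting the 19 symbols of uyryrpyyyrpyyyyyryr one by one yields uyr yr pyy yr pyy yy yr yr yr pyy yy yr yr yr yr yr pyy yr pyy; concatenated:

uyryrpyyyrpyyyyyryryrpyyyyyryryryryrpyyyrpyy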